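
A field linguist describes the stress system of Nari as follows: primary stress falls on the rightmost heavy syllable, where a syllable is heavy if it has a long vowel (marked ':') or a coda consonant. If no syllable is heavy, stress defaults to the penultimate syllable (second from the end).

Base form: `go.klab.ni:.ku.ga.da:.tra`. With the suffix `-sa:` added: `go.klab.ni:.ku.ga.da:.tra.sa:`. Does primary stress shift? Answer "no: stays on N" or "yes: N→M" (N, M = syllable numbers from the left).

Base `go.klab.ni:.ku.ga.da:.tra` (7 syllables):
  Weights: 1 go L, 2 klab H, 3 ni: H, 4 ku L, 5 ga L, 6 da: H, 7 tra L.
  Heavy syllables in the domain: 2, 3, 6. The rightmost is syllable 6 (da:).
  → primary stress on syllable 6.
Suffixed `go.klab.ni:.ku.ga.da:.tra.sa:` (8 syllables):
  Weights: 1 go L, 2 klab H, 3 ni: H, 4 ku L, 5 ga L, 6 da: H, 7 tra L, 8 sa: H.
  Heavy syllables in the domain: 2, 3, 6, 8. The rightmost is syllable 8 (sa:).
  → primary stress on syllable 8.

yes: 6→8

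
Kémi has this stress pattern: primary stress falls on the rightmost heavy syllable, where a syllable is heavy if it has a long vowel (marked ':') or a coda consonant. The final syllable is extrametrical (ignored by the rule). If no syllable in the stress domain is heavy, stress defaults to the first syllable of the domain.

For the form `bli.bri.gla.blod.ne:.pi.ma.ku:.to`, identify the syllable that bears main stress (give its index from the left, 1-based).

The final syllable (9, to) is extrametrical; the stress domain is syllables 1–8.
Weights: 1 bli L, 2 bri L, 3 gla L, 4 blod H, 5 ne: H, 6 pi L, 7 ma L, 8 ku: H.
Heavy syllables in the domain: 4, 5, 8. The rightmost is syllable 8 (ku:).
Primary stress: syllable 8 → bli.bri.gla.blod.ne:.pi.ma.ˈku:.to.

8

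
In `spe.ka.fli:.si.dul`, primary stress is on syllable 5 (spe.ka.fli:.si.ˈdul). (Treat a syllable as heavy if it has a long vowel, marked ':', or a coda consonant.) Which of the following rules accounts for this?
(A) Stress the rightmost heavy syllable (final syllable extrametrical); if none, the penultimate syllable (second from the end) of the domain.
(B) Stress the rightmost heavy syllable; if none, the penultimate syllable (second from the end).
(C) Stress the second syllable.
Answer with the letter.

Rule A → syllable 3 (observed: 5).
Rule B → syllable 5 ✓.
Rule C → syllable 2 (observed: 5).

B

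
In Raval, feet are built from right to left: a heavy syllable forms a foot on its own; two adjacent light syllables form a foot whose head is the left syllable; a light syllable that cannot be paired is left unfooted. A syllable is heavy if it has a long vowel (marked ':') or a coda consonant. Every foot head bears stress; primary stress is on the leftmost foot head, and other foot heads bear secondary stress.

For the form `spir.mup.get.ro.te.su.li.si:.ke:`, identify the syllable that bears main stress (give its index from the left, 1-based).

1

Weights: 1 spir H, 2 mup H, 3 get H, 4 ro L, 5 te L, 6 su L, 7 li L, 8 si: H, 9 ke: H.
Parse right to left (heavy = foot alone; LL = one foot; stranded L unfooted): (ˈspir) (ˈmup) (ˈget) (ˈro.te) (ˈsu.li) (ˈsi:) (ˈke:).
Foot heads: 1, 2, 3, 4, 6, 8, 9.
Primary stress on the leftmost head = syllable 1.
Primary stress: syllable 1 → ˈspir.mup.get.ro.te.su.li.si:.ke:.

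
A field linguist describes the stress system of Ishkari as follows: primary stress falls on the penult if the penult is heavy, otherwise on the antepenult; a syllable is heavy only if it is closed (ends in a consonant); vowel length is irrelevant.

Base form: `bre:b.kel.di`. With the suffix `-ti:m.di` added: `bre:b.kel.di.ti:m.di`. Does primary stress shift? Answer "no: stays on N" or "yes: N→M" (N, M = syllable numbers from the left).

yes: 2→4

Base `bre:b.kel.di` (3 syllables):
  Weights: 1 bre:b H, 2 kel H, 3 di L.
  The penult (syllable 2, kel) is heavy, so it takes stress.
  → primary stress on syllable 2.
Suffixed `bre:b.kel.di.ti:m.di` (5 syllables):
  Weights: 3 di L, 4 ti:m H, 5 di L.
  The penult (syllable 4, ti:m) is heavy, so it takes stress.
  → primary stress on syllable 4.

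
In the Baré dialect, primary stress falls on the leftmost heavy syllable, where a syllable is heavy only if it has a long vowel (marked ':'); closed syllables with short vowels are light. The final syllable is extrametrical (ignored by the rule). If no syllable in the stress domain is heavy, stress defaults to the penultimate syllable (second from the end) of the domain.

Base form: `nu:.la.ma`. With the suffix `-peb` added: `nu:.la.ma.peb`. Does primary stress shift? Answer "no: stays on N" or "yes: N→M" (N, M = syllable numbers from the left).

Base `nu:.la.ma` (3 syllables):
  The final syllable (3, ma) is extrametrical; the stress domain is syllables 1–2.
  Weights: 1 nu: H, 2 la L.
  Heavy syllables in the domain: 1. The leftmost is syllable 1 (nu:).
  → primary stress on syllable 1.
Suffixed `nu:.la.ma.peb` (4 syllables):
  The final syllable (4, peb) is extrametrical; the stress domain is syllables 1–3.
  Weights: 1 nu: H, 2 la L, 3 ma L.
  Heavy syllables in the domain: 1. The leftmost is syllable 1 (nu:).
  → primary stress on syllable 1.

no: stays on 1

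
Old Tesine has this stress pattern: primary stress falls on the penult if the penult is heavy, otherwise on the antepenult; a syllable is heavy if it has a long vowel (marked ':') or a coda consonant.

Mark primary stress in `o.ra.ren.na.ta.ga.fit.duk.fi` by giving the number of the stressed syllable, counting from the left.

Weights: 7 fit H, 8 duk H, 9 fi L.
The penult (syllable 8, duk) is heavy, so it takes stress.
Primary stress: syllable 8 → o.ra.ren.na.ta.ga.fit.ˈduk.fi.

8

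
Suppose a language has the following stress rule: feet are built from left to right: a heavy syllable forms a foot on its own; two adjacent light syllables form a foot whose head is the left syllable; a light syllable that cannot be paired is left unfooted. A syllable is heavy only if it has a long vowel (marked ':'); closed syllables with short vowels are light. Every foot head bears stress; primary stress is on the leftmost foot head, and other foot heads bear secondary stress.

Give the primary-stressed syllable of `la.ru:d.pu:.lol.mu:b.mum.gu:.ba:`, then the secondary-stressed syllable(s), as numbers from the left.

Weights: 1 la L, 2 ru:d H, 3 pu: H, 4 lol L, 5 mu:b H, 6 mum L, 7 gu: H, 8 ba: H.
Parse left to right (heavy = foot alone; LL = one foot; stranded L unfooted): la (ˈru:d) (ˈpu:) lol (ˈmu:b) mum (ˈgu:) (ˈba:).
Foot heads: 2, 3, 5, 7, 8.
Primary stress on the leftmost head = syllable 2.
Secondary stress on 3, 5, 7, 8: la.ˈru:d.ˌpu:.lol.ˌmu:b.mum.ˌgu:.ˌba:.

primary 2, secondary 3, 5, 7, 8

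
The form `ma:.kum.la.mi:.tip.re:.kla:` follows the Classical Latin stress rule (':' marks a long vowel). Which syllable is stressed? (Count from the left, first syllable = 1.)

Classical Latin: stress the penult if heavy (long vowel or closed), else the antepenult.
Weights: 5 tip H, 6 re: H, 7 kla: H.
The penult (syllable 6, re:) is heavy, so it takes stress.
Stress on syllable 6: ma:.kum.la.mi:.tip.ˈre:.kla:.

6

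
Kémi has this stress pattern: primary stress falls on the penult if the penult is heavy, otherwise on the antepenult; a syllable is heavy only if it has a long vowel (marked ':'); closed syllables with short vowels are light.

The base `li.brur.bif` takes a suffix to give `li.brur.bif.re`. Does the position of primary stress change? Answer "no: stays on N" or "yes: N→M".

yes: 1→2

Base `li.brur.bif` (3 syllables):
  Weights: 1 li L, 2 brur L, 3 bif L.
  The penult (syllable 2, brur) is light, so stress falls on the antepenult (syllable 1, li).
  → primary stress on syllable 1.
Suffixed `li.brur.bif.re` (4 syllables):
  Weights: 2 brur L, 3 bif L, 4 re L.
  The penult (syllable 3, bif) is light, so stress falls on the antepenult (syllable 2, brur).
  → primary stress on syllable 2.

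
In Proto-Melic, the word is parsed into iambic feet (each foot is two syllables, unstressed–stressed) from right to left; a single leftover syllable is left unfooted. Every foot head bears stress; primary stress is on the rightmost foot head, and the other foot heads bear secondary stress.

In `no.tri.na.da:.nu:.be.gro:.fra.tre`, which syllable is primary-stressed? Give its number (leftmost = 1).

9

Parse right to left into iambic (σˈσ) feet: no (tri.ˈna) (da:.ˈnu:) (be.ˈgro:) (fra.ˈtre). Syllable 1 is left unfooted.
Foot heads (stressed positions): 3, 5, 7, 9.
End Rule Rightmost: primary stress on the rightmost head = syllable 9.
Primary stress: syllable 9 → no.tri.na.da:.nu:.be.gro:.fra.ˈtre.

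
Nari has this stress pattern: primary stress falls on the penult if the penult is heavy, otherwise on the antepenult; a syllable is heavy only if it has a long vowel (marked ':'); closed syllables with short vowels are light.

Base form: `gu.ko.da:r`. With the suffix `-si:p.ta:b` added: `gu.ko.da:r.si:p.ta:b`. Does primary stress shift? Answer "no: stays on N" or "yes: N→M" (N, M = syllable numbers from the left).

yes: 1→4

Base `gu.ko.da:r` (3 syllables):
  Weights: 1 gu L, 2 ko L, 3 da:r H.
  The penult (syllable 2, ko) is light, so stress falls on the antepenult (syllable 1, gu).
  → primary stress on syllable 1.
Suffixed `gu.ko.da:r.si:p.ta:b` (5 syllables):
  Weights: 3 da:r H, 4 si:p H, 5 ta:b H.
  The penult (syllable 4, si:p) is heavy, so it takes stress.
  → primary stress on syllable 4.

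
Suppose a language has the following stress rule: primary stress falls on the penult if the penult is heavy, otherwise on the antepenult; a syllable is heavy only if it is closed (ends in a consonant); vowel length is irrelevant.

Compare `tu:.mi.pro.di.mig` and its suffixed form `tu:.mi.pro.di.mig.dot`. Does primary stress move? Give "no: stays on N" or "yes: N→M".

Base `tu:.mi.pro.di.mig` (5 syllables):
  Weights: 3 pro L, 4 di L, 5 mig H.
  The penult (syllable 4, di) is light, so stress falls on the antepenult (syllable 3, pro).
  → primary stress on syllable 3.
Suffixed `tu:.mi.pro.di.mig.dot` (6 syllables):
  Weights: 4 di L, 5 mig H, 6 dot H.
  The penult (syllable 5, mig) is heavy, so it takes stress.
  → primary stress on syllable 5.

yes: 3→5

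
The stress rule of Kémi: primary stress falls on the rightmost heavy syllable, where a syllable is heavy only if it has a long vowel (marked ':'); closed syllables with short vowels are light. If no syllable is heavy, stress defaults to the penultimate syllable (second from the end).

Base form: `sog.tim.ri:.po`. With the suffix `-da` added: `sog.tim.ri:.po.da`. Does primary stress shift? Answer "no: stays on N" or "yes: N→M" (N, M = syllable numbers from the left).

Base `sog.tim.ri:.po` (4 syllables):
  Weights: 1 sog L, 2 tim L, 3 ri: H, 4 po L.
  Heavy syllables in the domain: 3. The rightmost is syllable 3 (ri:).
  → primary stress on syllable 3.
Suffixed `sog.tim.ri:.po.da` (5 syllables):
  Weights: 1 sog L, 2 tim L, 3 ri: H, 4 po L, 5 da L.
  Heavy syllables in the domain: 3. The rightmost is syllable 3 (ri:).
  → primary stress on syllable 3.

no: stays on 3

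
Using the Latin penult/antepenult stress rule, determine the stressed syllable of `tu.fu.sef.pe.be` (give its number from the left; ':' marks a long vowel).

3

Classical Latin: stress the penult if heavy (long vowel or closed), else the antepenult.
Weights: 3 sef H, 4 pe L, 5 be L.
The penult (syllable 4, pe) is light, so stress falls on the antepenult (syllable 3, sef).
Stress on syllable 3: tu.fu.ˈsef.pe.be.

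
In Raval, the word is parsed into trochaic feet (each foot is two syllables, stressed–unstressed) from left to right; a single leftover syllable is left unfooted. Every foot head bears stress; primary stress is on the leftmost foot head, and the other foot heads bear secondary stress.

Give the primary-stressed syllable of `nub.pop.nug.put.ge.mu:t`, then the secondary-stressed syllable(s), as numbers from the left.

primary 1, secondary 3, 5

Parse left to right into trochaic (ˈσσ) feet: (ˈnub.pop) (ˈnug.put) (ˈge.mu:t).
Foot heads (stressed positions): 1, 3, 5.
End Rule Leftmost: primary stress on the leftmost head = syllable 1.
Secondary stress on 3, 5: ˈnub.pop.ˌnug.put.ˌge.mu:t.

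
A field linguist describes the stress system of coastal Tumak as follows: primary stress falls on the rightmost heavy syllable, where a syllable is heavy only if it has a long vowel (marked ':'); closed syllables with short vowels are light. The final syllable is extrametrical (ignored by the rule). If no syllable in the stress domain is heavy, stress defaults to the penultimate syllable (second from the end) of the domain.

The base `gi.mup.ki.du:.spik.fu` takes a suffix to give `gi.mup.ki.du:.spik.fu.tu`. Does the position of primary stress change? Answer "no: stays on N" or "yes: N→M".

no: stays on 4

Base `gi.mup.ki.du:.spik.fu` (6 syllables):
  The final syllable (6, fu) is extrametrical; the stress domain is syllables 1–5.
  Weights: 1 gi L, 2 mup L, 3 ki L, 4 du: H, 5 spik L.
  Heavy syllables in the domain: 4. The rightmost is syllable 4 (du:).
  → primary stress on syllable 4.
Suffixed `gi.mup.ki.du:.spik.fu.tu` (7 syllables):
  The final syllable (7, tu) is extrametrical; the stress domain is syllables 1–6.
  Weights: 1 gi L, 2 mup L, 3 ki L, 4 du: H, 5 spik L, 6 fu L.
  Heavy syllables in the domain: 4. The rightmost is syllable 4 (du:).
  → primary stress on syllable 4.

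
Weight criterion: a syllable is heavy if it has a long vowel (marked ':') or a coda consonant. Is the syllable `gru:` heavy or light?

heavy

`gru:`: long vowel, open (no coda). Long vowel → heavy.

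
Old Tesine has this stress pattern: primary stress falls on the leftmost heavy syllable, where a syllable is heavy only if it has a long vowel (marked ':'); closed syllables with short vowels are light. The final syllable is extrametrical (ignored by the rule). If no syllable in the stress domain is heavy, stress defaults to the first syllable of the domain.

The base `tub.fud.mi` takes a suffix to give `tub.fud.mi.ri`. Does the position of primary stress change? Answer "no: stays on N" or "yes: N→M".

no: stays on 1

Base `tub.fud.mi` (3 syllables):
  The final syllable (3, mi) is extrametrical; the stress domain is syllables 1–2.
  Weights: 1 tub L, 2 fud L.
  No heavy syllable in the domain; default to the first syllable of the domain = syllable 1.
  → primary stress on syllable 1.
Suffixed `tub.fud.mi.ri` (4 syllables):
  The final syllable (4, ri) is extrametrical; the stress domain is syllables 1–3.
  Weights: 1 tub L, 2 fud L, 3 mi L.
  No heavy syllable in the domain; default to the first syllable of the domain = syllable 1.
  → primary stress on syllable 1.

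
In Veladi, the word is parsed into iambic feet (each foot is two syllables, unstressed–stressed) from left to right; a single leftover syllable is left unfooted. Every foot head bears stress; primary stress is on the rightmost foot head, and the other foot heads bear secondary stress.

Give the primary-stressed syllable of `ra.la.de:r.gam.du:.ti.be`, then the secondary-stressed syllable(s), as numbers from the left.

Parse left to right into iambic (σˈσ) feet: (ra.ˈla) (de:r.ˈgam) (du:.ˈti) be. Syllable 7 is left unfooted.
Foot heads (stressed positions): 2, 4, 6.
End Rule Rightmost: primary stress on the rightmost head = syllable 6.
Secondary stress on 2, 4: ra.ˌla.de:r.ˌgam.du:.ˈti.be.

primary 6, secondary 2, 4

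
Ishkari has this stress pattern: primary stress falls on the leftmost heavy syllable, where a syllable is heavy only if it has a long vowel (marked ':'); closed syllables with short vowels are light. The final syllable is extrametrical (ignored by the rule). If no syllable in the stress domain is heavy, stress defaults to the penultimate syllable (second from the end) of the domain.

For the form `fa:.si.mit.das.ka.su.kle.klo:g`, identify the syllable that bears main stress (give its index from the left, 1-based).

The final syllable (8, klo:g) is extrametrical; the stress domain is syllables 1–7.
Weights: 1 fa: H, 2 si L, 3 mit L, 4 das L, 5 ka L, 6 su L, 7 kle L.
Heavy syllables in the domain: 1. The leftmost is syllable 1 (fa:).
Primary stress: syllable 1 → ˈfa:.si.mit.das.ka.su.kle.klo:g.

1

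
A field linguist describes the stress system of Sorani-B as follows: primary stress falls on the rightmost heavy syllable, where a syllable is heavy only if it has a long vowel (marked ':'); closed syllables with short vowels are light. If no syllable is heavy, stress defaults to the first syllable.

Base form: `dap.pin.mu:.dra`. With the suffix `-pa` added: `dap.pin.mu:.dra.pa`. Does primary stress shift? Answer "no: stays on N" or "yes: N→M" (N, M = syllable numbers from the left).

no: stays on 3

Base `dap.pin.mu:.dra` (4 syllables):
  Weights: 1 dap L, 2 pin L, 3 mu: H, 4 dra L.
  Heavy syllables in the domain: 3. The rightmost is syllable 3 (mu:).
  → primary stress on syllable 3.
Suffixed `dap.pin.mu:.dra.pa` (5 syllables):
  Weights: 1 dap L, 2 pin L, 3 mu: H, 4 dra L, 5 pa L.
  Heavy syllables in the domain: 3. The rightmost is syllable 3 (mu:).
  → primary stress on syllable 3.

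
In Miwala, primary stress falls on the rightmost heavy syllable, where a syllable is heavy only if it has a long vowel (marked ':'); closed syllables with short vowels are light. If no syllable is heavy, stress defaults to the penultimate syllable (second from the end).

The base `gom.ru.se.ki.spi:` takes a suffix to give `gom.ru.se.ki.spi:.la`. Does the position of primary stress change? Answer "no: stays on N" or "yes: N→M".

Base `gom.ru.se.ki.spi:` (5 syllables):
  Weights: 1 gom L, 2 ru L, 3 se L, 4 ki L, 5 spi: H.
  Heavy syllables in the domain: 5. The rightmost is syllable 5 (spi:).
  → primary stress on syllable 5.
Suffixed `gom.ru.se.ki.spi:.la` (6 syllables):
  Weights: 1 gom L, 2 ru L, 3 se L, 4 ki L, 5 spi: H, 6 la L.
  Heavy syllables in the domain: 5. The rightmost is syllable 5 (spi:).
  → primary stress on syllable 5.

no: stays on 5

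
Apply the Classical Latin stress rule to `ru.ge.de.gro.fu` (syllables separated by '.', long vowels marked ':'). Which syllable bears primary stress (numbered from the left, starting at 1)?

3

Classical Latin: stress the penult if heavy (long vowel or closed), else the antepenult.
Weights: 3 de L, 4 gro L, 5 fu L.
The penult (syllable 4, gro) is light, so stress falls on the antepenult (syllable 3, de).
Stress on syllable 3: ru.ge.ˈde.gro.fu.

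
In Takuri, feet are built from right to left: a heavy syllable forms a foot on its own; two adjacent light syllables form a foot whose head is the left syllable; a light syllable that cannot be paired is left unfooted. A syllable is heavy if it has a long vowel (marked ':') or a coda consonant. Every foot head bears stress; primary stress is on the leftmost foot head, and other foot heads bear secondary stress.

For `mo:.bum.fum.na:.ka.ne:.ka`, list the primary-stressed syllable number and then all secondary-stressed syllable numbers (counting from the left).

primary 1, secondary 2, 3, 4, 6

Weights: 1 mo: H, 2 bum H, 3 fum H, 4 na: H, 5 ka L, 6 ne: H, 7 ka L.
Parse right to left (heavy = foot alone; LL = one foot; stranded L unfooted): (ˈmo:) (ˈbum) (ˈfum) (ˈna:) ka (ˈne:) ka.
Foot heads: 1, 2, 3, 4, 6.
Primary stress on the leftmost head = syllable 1.
Secondary stress on 2, 3, 4, 6: ˈmo:.ˌbum.ˌfum.ˌna:.ka.ˌne:.ka.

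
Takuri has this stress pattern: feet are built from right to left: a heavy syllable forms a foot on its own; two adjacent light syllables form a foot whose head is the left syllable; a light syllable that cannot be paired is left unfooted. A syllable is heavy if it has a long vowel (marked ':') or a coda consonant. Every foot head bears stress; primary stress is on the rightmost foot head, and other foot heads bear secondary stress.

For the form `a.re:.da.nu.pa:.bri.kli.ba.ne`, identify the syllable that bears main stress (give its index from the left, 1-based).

8

Weights: 1 a L, 2 re: H, 3 da L, 4 nu L, 5 pa: H, 6 bri L, 7 kli L, 8 ba L, 9 ne L.
Parse right to left (heavy = foot alone; LL = one foot; stranded L unfooted): a (ˈre:) (ˈda.nu) (ˈpa:) (ˈbri.kli) (ˈba.ne).
Foot heads: 2, 3, 5, 6, 8.
Primary stress on the rightmost head = syllable 8.
Primary stress: syllable 8 → a.re:.da.nu.pa:.bri.kli.ˈba.ne.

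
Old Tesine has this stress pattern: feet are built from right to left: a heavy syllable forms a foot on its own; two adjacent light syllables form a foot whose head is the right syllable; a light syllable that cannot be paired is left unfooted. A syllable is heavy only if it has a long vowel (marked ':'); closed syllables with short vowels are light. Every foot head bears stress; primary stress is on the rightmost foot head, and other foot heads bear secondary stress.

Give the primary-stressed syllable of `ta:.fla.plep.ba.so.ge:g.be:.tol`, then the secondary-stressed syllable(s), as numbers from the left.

Weights: 1 ta: H, 2 fla L, 3 plep L, 4 ba L, 5 so L, 6 ge:g H, 7 be: H, 8 tol L.
Parse right to left (heavy = foot alone; LL = one foot; stranded L unfooted): (ˈta:) (fla.ˈplep) (ba.ˈso) (ˈge:g) (ˈbe:) tol.
Foot heads: 1, 3, 5, 6, 7.
Primary stress on the rightmost head = syllable 7.
Secondary stress on 1, 3, 5, 6: ˌta:.fla.ˌplep.ba.ˌso.ˌge:g.ˈbe:.tol.

primary 7, secondary 1, 3, 5, 6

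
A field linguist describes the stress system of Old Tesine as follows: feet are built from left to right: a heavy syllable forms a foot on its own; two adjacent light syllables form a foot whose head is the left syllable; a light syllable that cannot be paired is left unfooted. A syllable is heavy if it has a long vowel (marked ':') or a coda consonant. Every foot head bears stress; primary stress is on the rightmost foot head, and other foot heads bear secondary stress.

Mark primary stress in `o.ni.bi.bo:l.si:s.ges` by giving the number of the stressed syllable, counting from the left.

Weights: 1 o L, 2 ni L, 3 bi L, 4 bo:l H, 5 si:s H, 6 ges H.
Parse left to right (heavy = foot alone; LL = one foot; stranded L unfooted): (ˈo.ni) bi (ˈbo:l) (ˈsi:s) (ˈges).
Foot heads: 1, 4, 5, 6.
Primary stress on the rightmost head = syllable 6.
Primary stress: syllable 6 → o.ni.bi.bo:l.si:s.ˈges.

6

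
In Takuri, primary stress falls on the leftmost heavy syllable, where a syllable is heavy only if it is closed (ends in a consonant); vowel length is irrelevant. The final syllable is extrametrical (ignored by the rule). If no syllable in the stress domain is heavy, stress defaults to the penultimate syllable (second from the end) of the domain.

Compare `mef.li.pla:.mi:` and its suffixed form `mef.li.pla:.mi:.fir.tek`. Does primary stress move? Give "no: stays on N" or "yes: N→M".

no: stays on 1

Base `mef.li.pla:.mi:` (4 syllables):
  The final syllable (4, mi:) is extrametrical; the stress domain is syllables 1–3.
  Weights: 1 mef H, 2 li L, 3 pla: L.
  Heavy syllables in the domain: 1. The leftmost is syllable 1 (mef).
  → primary stress on syllable 1.
Suffixed `mef.li.pla:.mi:.fir.tek` (6 syllables):
  The final syllable (6, tek) is extrametrical; the stress domain is syllables 1–5.
  Weights: 1 mef H, 2 li L, 3 pla: L, 4 mi: L, 5 fir H.
  Heavy syllables in the domain: 1, 5. The leftmost is syllable 1 (mef).
  → primary stress on syllable 1.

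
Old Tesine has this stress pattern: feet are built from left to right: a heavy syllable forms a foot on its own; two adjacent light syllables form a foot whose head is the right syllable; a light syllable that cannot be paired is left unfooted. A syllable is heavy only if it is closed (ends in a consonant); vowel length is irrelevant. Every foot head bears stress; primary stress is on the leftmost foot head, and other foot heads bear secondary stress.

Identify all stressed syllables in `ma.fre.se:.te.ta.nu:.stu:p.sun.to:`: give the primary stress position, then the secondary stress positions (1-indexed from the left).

Weights: 1 ma L, 2 fre L, 3 se: L, 4 te L, 5 ta L, 6 nu: L, 7 stu:p H, 8 sun H, 9 to: L.
Parse left to right (heavy = foot alone; LL = one foot; stranded L unfooted): (ma.ˈfre) (se:.ˈte) (ta.ˈnu:) (ˈstu:p) (ˈsun) to:.
Foot heads: 2, 4, 6, 7, 8.
Primary stress on the leftmost head = syllable 2.
Secondary stress on 4, 6, 7, 8: ma.ˈfre.se:.ˌte.ta.ˌnu:.ˌstu:p.ˌsun.to:.

primary 2, secondary 4, 6, 7, 8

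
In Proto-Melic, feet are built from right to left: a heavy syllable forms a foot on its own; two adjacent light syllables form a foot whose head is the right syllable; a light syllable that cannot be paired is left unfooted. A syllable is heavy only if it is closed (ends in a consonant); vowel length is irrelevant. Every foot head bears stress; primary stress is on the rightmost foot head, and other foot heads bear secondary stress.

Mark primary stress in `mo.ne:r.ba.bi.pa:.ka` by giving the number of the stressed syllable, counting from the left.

6

Weights: 1 mo L, 2 ne:r H, 3 ba L, 4 bi L, 5 pa: L, 6 ka L.
Parse right to left (heavy = foot alone; LL = one foot; stranded L unfooted): mo (ˈne:r) (ba.ˈbi) (pa:.ˈka).
Foot heads: 2, 4, 6.
Primary stress on the rightmost head = syllable 6.
Primary stress: syllable 6 → mo.ne:r.ba.bi.pa:.ˈka.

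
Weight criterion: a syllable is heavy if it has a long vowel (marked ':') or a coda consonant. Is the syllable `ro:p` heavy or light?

`ro:p`: long vowel, closed (coda /p/). Long vowel and closed → heavy.

heavy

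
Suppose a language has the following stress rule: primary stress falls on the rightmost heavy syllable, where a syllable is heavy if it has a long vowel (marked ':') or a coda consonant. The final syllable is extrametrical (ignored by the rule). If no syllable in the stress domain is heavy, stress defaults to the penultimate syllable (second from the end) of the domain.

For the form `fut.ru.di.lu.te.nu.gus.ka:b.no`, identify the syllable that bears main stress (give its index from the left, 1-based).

8

The final syllable (9, no) is extrametrical; the stress domain is syllables 1–8.
Weights: 1 fut H, 2 ru L, 3 di L, 4 lu L, 5 te L, 6 nu L, 7 gus H, 8 ka:b H.
Heavy syllables in the domain: 1, 7, 8. The rightmost is syllable 8 (ka:b).
Primary stress: syllable 8 → fut.ru.di.lu.te.nu.gus.ˈka:b.no.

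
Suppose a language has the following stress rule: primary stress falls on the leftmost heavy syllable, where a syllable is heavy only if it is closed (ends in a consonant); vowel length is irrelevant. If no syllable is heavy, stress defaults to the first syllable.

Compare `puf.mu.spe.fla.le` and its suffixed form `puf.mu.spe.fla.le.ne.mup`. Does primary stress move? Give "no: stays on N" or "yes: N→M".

no: stays on 1

Base `puf.mu.spe.fla.le` (5 syllables):
  Weights: 1 puf H, 2 mu L, 3 spe L, 4 fla L, 5 le L.
  Heavy syllables in the domain: 1. The leftmost is syllable 1 (puf).
  → primary stress on syllable 1.
Suffixed `puf.mu.spe.fla.le.ne.mup` (7 syllables):
  Weights: 1 puf H, 2 mu L, 3 spe L, 4 fla L, 5 le L, 6 ne L, 7 mup H.
  Heavy syllables in the domain: 1, 7. The leftmost is syllable 1 (puf).
  → primary stress on syllable 1.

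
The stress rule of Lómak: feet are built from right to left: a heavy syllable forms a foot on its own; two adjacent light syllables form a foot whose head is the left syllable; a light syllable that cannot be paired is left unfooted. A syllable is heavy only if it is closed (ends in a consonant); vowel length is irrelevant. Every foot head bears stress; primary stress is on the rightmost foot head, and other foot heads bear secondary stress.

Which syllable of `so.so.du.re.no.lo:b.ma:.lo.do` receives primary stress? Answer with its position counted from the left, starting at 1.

Weights: 1 so L, 2 so L, 3 du L, 4 re L, 5 no L, 6 lo:b H, 7 ma: L, 8 lo L, 9 do L.
Parse right to left (heavy = foot alone; LL = one foot; stranded L unfooted): so (ˈso.du) (ˈre.no) (ˈlo:b) ma: (ˈlo.do).
Foot heads: 2, 4, 6, 8.
Primary stress on the rightmost head = syllable 8.
Primary stress: syllable 8 → so.so.du.re.no.lo:b.ma:.ˈlo.do.

8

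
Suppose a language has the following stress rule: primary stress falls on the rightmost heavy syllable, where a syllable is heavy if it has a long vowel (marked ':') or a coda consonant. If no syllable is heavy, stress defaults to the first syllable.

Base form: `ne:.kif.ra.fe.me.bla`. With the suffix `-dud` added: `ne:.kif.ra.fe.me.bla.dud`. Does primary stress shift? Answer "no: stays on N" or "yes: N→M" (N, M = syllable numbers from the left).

yes: 2→7

Base `ne:.kif.ra.fe.me.bla` (6 syllables):
  Weights: 1 ne: H, 2 kif H, 3 ra L, 4 fe L, 5 me L, 6 bla L.
  Heavy syllables in the domain: 1, 2. The rightmost is syllable 2 (kif).
  → primary stress on syllable 2.
Suffixed `ne:.kif.ra.fe.me.bla.dud` (7 syllables):
  Weights: 1 ne: H, 2 kif H, 3 ra L, 4 fe L, 5 me L, 6 bla L, 7 dud H.
  Heavy syllables in the domain: 1, 2, 7. The rightmost is syllable 7 (dud).
  → primary stress on syllable 7.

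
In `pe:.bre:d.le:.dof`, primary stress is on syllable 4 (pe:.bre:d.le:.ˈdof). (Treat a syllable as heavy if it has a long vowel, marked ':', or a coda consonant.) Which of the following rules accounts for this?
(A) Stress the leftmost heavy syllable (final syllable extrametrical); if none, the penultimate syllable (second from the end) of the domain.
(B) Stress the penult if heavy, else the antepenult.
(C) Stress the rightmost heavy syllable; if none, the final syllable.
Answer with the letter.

C

Rule A → syllable 1 (observed: 4).
Rule B → syllable 3 (observed: 4).
Rule C → syllable 4 ✓.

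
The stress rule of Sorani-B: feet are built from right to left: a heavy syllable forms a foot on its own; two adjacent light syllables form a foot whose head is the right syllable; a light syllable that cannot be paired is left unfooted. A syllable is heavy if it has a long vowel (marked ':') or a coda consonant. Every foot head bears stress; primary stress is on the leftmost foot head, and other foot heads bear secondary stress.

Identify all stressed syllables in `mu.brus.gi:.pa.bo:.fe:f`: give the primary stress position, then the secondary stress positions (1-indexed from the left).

Weights: 1 mu L, 2 brus H, 3 gi: H, 4 pa L, 5 bo: H, 6 fe:f H.
Parse right to left (heavy = foot alone; LL = one foot; stranded L unfooted): mu (ˈbrus) (ˈgi:) pa (ˈbo:) (ˈfe:f).
Foot heads: 2, 3, 5, 6.
Primary stress on the leftmost head = syllable 2.
Secondary stress on 3, 5, 6: mu.ˈbrus.ˌgi:.pa.ˌbo:.ˌfe:f.

primary 2, secondary 3, 5, 6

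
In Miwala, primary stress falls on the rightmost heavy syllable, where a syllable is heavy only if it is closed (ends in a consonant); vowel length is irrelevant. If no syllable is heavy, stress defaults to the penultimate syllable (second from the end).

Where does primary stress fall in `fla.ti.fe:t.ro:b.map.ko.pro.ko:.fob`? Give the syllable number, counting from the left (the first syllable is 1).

Weights: 1 fla L, 2 ti L, 3 fe:t H, 4 ro:b H, 5 map H, 6 ko L, 7 pro L, 8 ko: L, 9 fob H.
Heavy syllables in the domain: 3, 4, 5, 9. The rightmost is syllable 9 (fob).
Primary stress: syllable 9 → fla.ti.fe:t.ro:b.map.ko.pro.ko:.ˈfob.

9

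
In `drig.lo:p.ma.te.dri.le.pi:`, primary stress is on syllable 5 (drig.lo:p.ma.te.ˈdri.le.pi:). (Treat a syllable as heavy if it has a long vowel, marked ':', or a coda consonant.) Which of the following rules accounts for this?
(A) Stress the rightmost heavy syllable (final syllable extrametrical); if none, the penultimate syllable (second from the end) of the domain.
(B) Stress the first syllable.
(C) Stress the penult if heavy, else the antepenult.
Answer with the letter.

C

Rule A → syllable 2 (observed: 5).
Rule B → syllable 1 (observed: 5).
Rule C → syllable 5 ✓.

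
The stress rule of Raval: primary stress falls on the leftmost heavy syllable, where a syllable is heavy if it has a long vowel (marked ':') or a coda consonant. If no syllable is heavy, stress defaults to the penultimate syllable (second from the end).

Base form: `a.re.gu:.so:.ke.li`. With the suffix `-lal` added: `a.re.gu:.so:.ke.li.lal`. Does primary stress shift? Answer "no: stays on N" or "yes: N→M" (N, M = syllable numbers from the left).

Base `a.re.gu:.so:.ke.li` (6 syllables):
  Weights: 1 a L, 2 re L, 3 gu: H, 4 so: H, 5 ke L, 6 li L.
  Heavy syllables in the domain: 3, 4. The leftmost is syllable 3 (gu:).
  → primary stress on syllable 3.
Suffixed `a.re.gu:.so:.ke.li.lal` (7 syllables):
  Weights: 1 a L, 2 re L, 3 gu: H, 4 so: H, 5 ke L, 6 li L, 7 lal H.
  Heavy syllables in the domain: 3, 4, 7. The leftmost is syllable 3 (gu:).
  → primary stress on syllable 3.

no: stays on 3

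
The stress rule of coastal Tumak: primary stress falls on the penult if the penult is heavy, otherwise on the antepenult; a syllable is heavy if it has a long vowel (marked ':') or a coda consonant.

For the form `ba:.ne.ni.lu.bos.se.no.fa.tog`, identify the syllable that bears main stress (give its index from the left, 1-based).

Weights: 7 no L, 8 fa L, 9 tog H.
The penult (syllable 8, fa) is light, so stress falls on the antepenult (syllable 7, no).
Primary stress: syllable 7 → ba:.ne.ni.lu.bos.se.ˈno.fa.tog.

7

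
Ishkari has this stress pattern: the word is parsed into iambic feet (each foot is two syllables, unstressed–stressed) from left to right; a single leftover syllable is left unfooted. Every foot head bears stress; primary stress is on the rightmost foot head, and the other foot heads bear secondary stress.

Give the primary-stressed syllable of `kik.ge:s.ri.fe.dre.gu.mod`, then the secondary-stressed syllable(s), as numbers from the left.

primary 6, secondary 2, 4

Parse left to right into iambic (σˈσ) feet: (kik.ˈge:s) (ri.ˈfe) (dre.ˈgu) mod. Syllable 7 is left unfooted.
Foot heads (stressed positions): 2, 4, 6.
End Rule Rightmost: primary stress on the rightmost head = syllable 6.
Secondary stress on 2, 4: kik.ˌge:s.ri.ˌfe.dre.ˈgu.mod.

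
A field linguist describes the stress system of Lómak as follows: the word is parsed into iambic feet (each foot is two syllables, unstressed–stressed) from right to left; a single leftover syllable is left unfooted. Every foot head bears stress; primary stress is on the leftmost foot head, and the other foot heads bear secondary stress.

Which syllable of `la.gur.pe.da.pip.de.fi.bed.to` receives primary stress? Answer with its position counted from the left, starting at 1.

Parse right to left into iambic (σˈσ) feet: la (gur.ˈpe) (da.ˈpip) (de.ˈfi) (bed.ˈto). Syllable 1 is left unfooted.
Foot heads (stressed positions): 3, 5, 7, 9.
End Rule Leftmost: primary stress on the leftmost head = syllable 3.
Primary stress: syllable 3 → la.gur.ˈpe.da.pip.de.fi.bed.to.

3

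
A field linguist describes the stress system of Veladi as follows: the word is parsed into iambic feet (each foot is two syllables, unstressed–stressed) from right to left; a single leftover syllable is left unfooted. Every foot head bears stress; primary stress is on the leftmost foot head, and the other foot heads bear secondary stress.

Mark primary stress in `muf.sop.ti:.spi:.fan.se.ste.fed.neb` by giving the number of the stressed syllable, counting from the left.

Parse right to left into iambic (σˈσ) feet: muf (sop.ˈti:) (spi:.ˈfan) (se.ˈste) (fed.ˈneb). Syllable 1 is left unfooted.
Foot heads (stressed positions): 3, 5, 7, 9.
End Rule Leftmost: primary stress on the leftmost head = syllable 3.
Primary stress: syllable 3 → muf.sop.ˈti:.spi:.fan.se.ste.fed.neb.

3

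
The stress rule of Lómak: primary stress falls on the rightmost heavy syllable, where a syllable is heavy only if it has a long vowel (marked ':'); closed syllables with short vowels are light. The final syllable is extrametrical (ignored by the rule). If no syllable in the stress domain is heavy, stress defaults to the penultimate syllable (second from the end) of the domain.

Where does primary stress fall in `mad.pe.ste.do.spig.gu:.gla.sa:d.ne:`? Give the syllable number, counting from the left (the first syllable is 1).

8

The final syllable (9, ne:) is extrametrical; the stress domain is syllables 1–8.
Weights: 1 mad L, 2 pe L, 3 ste L, 4 do L, 5 spig L, 6 gu: H, 7 gla L, 8 sa:d H.
Heavy syllables in the domain: 6, 8. The rightmost is syllable 8 (sa:d).
Primary stress: syllable 8 → mad.pe.ste.do.spig.gu:.gla.ˈsa:d.ne:.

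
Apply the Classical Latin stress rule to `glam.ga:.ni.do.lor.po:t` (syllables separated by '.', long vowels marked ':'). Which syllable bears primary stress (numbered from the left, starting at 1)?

5

Classical Latin: stress the penult if heavy (long vowel or closed), else the antepenult.
Weights: 4 do L, 5 lor H, 6 po:t H.
The penult (syllable 5, lor) is heavy, so it takes stress.
Stress on syllable 5: glam.ga:.ni.do.ˈlor.po:t.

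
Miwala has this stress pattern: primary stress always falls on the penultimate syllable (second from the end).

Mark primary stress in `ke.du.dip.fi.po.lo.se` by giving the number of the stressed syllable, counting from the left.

The word has 7 syllables; the penultimate syllable (second from the end) is syllable 6 (lo).
Primary stress: syllable 6 → ke.du.dip.fi.po.ˈlo.se.

6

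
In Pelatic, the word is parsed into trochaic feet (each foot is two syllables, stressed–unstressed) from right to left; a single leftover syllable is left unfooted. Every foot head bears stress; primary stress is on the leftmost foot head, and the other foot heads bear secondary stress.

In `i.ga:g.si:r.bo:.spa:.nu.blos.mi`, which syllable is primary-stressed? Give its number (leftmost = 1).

Parse right to left into trochaic (ˈσσ) feet: (ˈi.ga:g) (ˈsi:r.bo:) (ˈspa:.nu) (ˈblos.mi).
Foot heads (stressed positions): 1, 3, 5, 7.
End Rule Leftmost: primary stress on the leftmost head = syllable 1.
Primary stress: syllable 1 → ˈi.ga:g.si:r.bo:.spa:.nu.blos.mi.

1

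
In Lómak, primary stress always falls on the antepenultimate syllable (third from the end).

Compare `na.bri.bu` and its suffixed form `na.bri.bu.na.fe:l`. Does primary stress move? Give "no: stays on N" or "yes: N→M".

yes: 1→3

Base `na.bri.bu` (3 syllables):
  The word has 3 syllables; the antepenultimate syllable (third from the end) is syllable 1 (na).
  → primary stress on syllable 1.
Suffixed `na.bri.bu.na.fe:l` (5 syllables):
  The word has 5 syllables; the antepenultimate syllable (third from the end) is syllable 3 (bu).
  → primary stress on syllable 3.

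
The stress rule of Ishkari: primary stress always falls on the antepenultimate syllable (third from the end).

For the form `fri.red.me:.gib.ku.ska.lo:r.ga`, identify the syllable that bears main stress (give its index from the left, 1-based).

The word has 8 syllables; the antepenultimate syllable (third from the end) is syllable 6 (ska).
Primary stress: syllable 6 → fri.red.me:.gib.ku.ˈska.lo:r.ga.

6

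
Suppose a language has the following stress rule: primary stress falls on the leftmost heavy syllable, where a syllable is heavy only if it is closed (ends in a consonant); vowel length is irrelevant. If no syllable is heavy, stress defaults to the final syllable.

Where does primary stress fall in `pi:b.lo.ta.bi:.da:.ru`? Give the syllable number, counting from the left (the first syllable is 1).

Weights: 1 pi:b H, 2 lo L, 3 ta L, 4 bi: L, 5 da: L, 6 ru L.
Heavy syllables in the domain: 1. The leftmost is syllable 1 (pi:b).
Primary stress: syllable 1 → ˈpi:b.lo.ta.bi:.da:.ru.

1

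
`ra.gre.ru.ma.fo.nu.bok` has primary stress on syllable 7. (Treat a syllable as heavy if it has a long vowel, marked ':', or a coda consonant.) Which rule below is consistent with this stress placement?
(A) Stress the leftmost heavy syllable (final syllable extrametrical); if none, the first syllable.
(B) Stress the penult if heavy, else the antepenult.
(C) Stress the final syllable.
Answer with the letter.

Rule A → syllable 1 (observed: 7).
Rule B → syllable 5 (observed: 7).
Rule C → syllable 7 ✓.

C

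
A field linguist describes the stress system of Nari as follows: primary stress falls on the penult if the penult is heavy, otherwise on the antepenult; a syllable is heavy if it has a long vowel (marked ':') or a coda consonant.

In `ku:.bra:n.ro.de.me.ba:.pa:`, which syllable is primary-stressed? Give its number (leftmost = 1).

6

Weights: 5 me L, 6 ba: H, 7 pa: H.
The penult (syllable 6, ba:) is heavy, so it takes stress.
Primary stress: syllable 6 → ku:.bra:n.ro.de.me.ˈba:.pa:.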